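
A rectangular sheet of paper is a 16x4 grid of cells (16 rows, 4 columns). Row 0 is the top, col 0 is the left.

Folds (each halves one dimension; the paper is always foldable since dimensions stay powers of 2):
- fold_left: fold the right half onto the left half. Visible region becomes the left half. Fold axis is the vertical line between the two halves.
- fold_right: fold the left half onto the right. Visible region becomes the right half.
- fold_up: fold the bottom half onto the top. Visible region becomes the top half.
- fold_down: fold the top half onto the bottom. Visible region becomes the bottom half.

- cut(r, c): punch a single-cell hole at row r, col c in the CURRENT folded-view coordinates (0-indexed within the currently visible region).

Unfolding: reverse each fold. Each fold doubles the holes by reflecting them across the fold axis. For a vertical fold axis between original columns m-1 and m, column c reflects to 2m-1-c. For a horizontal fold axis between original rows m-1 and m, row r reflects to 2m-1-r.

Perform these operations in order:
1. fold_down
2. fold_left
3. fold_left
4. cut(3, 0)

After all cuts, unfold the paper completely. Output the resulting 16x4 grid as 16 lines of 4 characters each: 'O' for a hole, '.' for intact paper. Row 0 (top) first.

Op 1 fold_down: fold axis h@8; visible region now rows[8,16) x cols[0,4) = 8x4
Op 2 fold_left: fold axis v@2; visible region now rows[8,16) x cols[0,2) = 8x2
Op 3 fold_left: fold axis v@1; visible region now rows[8,16) x cols[0,1) = 8x1
Op 4 cut(3, 0): punch at orig (11,0); cuts so far [(11, 0)]; region rows[8,16) x cols[0,1) = 8x1
Unfold 1 (reflect across v@1): 2 holes -> [(11, 0), (11, 1)]
Unfold 2 (reflect across v@2): 4 holes -> [(11, 0), (11, 1), (11, 2), (11, 3)]
Unfold 3 (reflect across h@8): 8 holes -> [(4, 0), (4, 1), (4, 2), (4, 3), (11, 0), (11, 1), (11, 2), (11, 3)]

Answer: ....
....
....
....
OOOO
....
....
....
....
....
....
OOOO
....
....
....
....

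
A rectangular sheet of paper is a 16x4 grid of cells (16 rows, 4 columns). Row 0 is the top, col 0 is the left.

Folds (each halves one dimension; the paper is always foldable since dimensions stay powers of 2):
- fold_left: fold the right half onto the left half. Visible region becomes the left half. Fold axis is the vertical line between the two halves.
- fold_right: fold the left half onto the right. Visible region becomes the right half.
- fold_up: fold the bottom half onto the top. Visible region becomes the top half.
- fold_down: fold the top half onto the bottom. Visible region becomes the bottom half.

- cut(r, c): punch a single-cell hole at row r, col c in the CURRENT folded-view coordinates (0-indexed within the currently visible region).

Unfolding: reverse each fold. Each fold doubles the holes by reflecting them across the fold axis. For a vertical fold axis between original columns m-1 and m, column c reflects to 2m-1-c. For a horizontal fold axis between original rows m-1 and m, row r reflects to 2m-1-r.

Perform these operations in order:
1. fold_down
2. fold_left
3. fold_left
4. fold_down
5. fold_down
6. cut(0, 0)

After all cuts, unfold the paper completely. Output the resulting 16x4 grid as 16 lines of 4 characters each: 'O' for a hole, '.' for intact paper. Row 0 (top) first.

Op 1 fold_down: fold axis h@8; visible region now rows[8,16) x cols[0,4) = 8x4
Op 2 fold_left: fold axis v@2; visible region now rows[8,16) x cols[0,2) = 8x2
Op 3 fold_left: fold axis v@1; visible region now rows[8,16) x cols[0,1) = 8x1
Op 4 fold_down: fold axis h@12; visible region now rows[12,16) x cols[0,1) = 4x1
Op 5 fold_down: fold axis h@14; visible region now rows[14,16) x cols[0,1) = 2x1
Op 6 cut(0, 0): punch at orig (14,0); cuts so far [(14, 0)]; region rows[14,16) x cols[0,1) = 2x1
Unfold 1 (reflect across h@14): 2 holes -> [(13, 0), (14, 0)]
Unfold 2 (reflect across h@12): 4 holes -> [(9, 0), (10, 0), (13, 0), (14, 0)]
Unfold 3 (reflect across v@1): 8 holes -> [(9, 0), (9, 1), (10, 0), (10, 1), (13, 0), (13, 1), (14, 0), (14, 1)]
Unfold 4 (reflect across v@2): 16 holes -> [(9, 0), (9, 1), (9, 2), (9, 3), (10, 0), (10, 1), (10, 2), (10, 3), (13, 0), (13, 1), (13, 2), (13, 3), (14, 0), (14, 1), (14, 2), (14, 3)]
Unfold 5 (reflect across h@8): 32 holes -> [(1, 0), (1, 1), (1, 2), (1, 3), (2, 0), (2, 1), (2, 2), (2, 3), (5, 0), (5, 1), (5, 2), (5, 3), (6, 0), (6, 1), (6, 2), (6, 3), (9, 0), (9, 1), (9, 2), (9, 3), (10, 0), (10, 1), (10, 2), (10, 3), (13, 0), (13, 1), (13, 2), (13, 3), (14, 0), (14, 1), (14, 2), (14, 3)]

Answer: ....
OOOO
OOOO
....
....
OOOO
OOOO
....
....
OOOO
OOOO
....
....
OOOO
OOOO
....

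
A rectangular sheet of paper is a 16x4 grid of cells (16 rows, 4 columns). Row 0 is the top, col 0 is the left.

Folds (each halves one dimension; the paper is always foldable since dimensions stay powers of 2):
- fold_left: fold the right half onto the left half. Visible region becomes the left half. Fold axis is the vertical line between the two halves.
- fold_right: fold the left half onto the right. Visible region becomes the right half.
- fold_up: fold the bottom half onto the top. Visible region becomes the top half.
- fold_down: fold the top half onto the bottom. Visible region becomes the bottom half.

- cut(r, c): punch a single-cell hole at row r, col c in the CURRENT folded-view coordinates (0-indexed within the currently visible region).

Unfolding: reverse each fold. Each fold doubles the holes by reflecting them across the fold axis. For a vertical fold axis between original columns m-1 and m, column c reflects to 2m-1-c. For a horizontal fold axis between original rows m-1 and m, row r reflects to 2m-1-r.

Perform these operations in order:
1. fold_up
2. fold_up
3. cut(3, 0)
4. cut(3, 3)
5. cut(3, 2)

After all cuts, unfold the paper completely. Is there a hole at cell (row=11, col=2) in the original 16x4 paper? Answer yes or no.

Answer: yes

Derivation:
Op 1 fold_up: fold axis h@8; visible region now rows[0,8) x cols[0,4) = 8x4
Op 2 fold_up: fold axis h@4; visible region now rows[0,4) x cols[0,4) = 4x4
Op 3 cut(3, 0): punch at orig (3,0); cuts so far [(3, 0)]; region rows[0,4) x cols[0,4) = 4x4
Op 4 cut(3, 3): punch at orig (3,3); cuts so far [(3, 0), (3, 3)]; region rows[0,4) x cols[0,4) = 4x4
Op 5 cut(3, 2): punch at orig (3,2); cuts so far [(3, 0), (3, 2), (3, 3)]; region rows[0,4) x cols[0,4) = 4x4
Unfold 1 (reflect across h@4): 6 holes -> [(3, 0), (3, 2), (3, 3), (4, 0), (4, 2), (4, 3)]
Unfold 2 (reflect across h@8): 12 holes -> [(3, 0), (3, 2), (3, 3), (4, 0), (4, 2), (4, 3), (11, 0), (11, 2), (11, 3), (12, 0), (12, 2), (12, 3)]
Holes: [(3, 0), (3, 2), (3, 3), (4, 0), (4, 2), (4, 3), (11, 0), (11, 2), (11, 3), (12, 0), (12, 2), (12, 3)]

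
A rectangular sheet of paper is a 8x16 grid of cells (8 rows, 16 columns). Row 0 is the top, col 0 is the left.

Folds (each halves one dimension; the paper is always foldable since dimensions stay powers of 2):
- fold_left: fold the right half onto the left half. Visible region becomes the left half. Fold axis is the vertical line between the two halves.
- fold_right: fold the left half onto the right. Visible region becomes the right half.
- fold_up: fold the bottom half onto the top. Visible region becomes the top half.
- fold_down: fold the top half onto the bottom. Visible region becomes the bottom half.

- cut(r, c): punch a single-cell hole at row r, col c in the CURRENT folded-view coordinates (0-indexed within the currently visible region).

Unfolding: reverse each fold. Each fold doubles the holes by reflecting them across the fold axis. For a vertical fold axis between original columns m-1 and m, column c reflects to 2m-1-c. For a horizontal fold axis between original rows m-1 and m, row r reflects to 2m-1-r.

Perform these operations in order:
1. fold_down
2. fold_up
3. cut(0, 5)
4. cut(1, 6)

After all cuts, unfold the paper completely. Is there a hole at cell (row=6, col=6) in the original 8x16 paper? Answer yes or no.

Answer: yes

Derivation:
Op 1 fold_down: fold axis h@4; visible region now rows[4,8) x cols[0,16) = 4x16
Op 2 fold_up: fold axis h@6; visible region now rows[4,6) x cols[0,16) = 2x16
Op 3 cut(0, 5): punch at orig (4,5); cuts so far [(4, 5)]; region rows[4,6) x cols[0,16) = 2x16
Op 4 cut(1, 6): punch at orig (5,6); cuts so far [(4, 5), (5, 6)]; region rows[4,6) x cols[0,16) = 2x16
Unfold 1 (reflect across h@6): 4 holes -> [(4, 5), (5, 6), (6, 6), (7, 5)]
Unfold 2 (reflect across h@4): 8 holes -> [(0, 5), (1, 6), (2, 6), (3, 5), (4, 5), (5, 6), (6, 6), (7, 5)]
Holes: [(0, 5), (1, 6), (2, 6), (3, 5), (4, 5), (5, 6), (6, 6), (7, 5)]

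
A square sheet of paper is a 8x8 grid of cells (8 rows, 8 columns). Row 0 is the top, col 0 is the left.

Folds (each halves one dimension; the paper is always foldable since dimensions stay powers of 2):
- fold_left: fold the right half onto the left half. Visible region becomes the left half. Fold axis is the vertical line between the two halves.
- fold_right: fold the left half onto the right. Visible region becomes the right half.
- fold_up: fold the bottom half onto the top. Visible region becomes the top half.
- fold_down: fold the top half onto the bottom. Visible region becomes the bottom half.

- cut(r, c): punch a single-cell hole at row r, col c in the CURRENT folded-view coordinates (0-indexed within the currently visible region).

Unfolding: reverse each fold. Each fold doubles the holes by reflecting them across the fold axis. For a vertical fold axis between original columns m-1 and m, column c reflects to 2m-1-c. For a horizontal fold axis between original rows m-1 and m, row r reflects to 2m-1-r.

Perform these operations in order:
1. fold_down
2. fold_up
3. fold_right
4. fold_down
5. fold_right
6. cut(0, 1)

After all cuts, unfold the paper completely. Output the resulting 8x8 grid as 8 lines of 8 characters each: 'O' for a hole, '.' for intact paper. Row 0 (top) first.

Op 1 fold_down: fold axis h@4; visible region now rows[4,8) x cols[0,8) = 4x8
Op 2 fold_up: fold axis h@6; visible region now rows[4,6) x cols[0,8) = 2x8
Op 3 fold_right: fold axis v@4; visible region now rows[4,6) x cols[4,8) = 2x4
Op 4 fold_down: fold axis h@5; visible region now rows[5,6) x cols[4,8) = 1x4
Op 5 fold_right: fold axis v@6; visible region now rows[5,6) x cols[6,8) = 1x2
Op 6 cut(0, 1): punch at orig (5,7); cuts so far [(5, 7)]; region rows[5,6) x cols[6,8) = 1x2
Unfold 1 (reflect across v@6): 2 holes -> [(5, 4), (5, 7)]
Unfold 2 (reflect across h@5): 4 holes -> [(4, 4), (4, 7), (5, 4), (5, 7)]
Unfold 3 (reflect across v@4): 8 holes -> [(4, 0), (4, 3), (4, 4), (4, 7), (5, 0), (5, 3), (5, 4), (5, 7)]
Unfold 4 (reflect across h@6): 16 holes -> [(4, 0), (4, 3), (4, 4), (4, 7), (5, 0), (5, 3), (5, 4), (5, 7), (6, 0), (6, 3), (6, 4), (6, 7), (7, 0), (7, 3), (7, 4), (7, 7)]
Unfold 5 (reflect across h@4): 32 holes -> [(0, 0), (0, 3), (0, 4), (0, 7), (1, 0), (1, 3), (1, 4), (1, 7), (2, 0), (2, 3), (2, 4), (2, 7), (3, 0), (3, 3), (3, 4), (3, 7), (4, 0), (4, 3), (4, 4), (4, 7), (5, 0), (5, 3), (5, 4), (5, 7), (6, 0), (6, 3), (6, 4), (6, 7), (7, 0), (7, 3), (7, 4), (7, 7)]

Answer: O..OO..O
O..OO..O
O..OO..O
O..OO..O
O..OO..O
O..OO..O
O..OO..O
O..OO..O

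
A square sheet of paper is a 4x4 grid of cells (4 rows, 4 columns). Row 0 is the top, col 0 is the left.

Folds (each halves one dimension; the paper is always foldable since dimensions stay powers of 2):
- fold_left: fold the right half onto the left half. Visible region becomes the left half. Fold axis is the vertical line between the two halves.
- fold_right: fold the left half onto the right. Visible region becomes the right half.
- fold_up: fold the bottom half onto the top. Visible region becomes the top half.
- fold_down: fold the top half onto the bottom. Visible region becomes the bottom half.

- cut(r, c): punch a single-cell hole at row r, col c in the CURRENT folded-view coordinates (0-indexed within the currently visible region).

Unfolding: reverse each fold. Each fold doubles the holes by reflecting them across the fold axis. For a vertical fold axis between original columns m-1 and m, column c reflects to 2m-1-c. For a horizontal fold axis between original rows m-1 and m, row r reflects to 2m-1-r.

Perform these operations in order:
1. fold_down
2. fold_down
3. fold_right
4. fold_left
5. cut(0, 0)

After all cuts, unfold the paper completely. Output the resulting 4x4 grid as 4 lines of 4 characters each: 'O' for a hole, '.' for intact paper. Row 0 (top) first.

Answer: OOOO
OOOO
OOOO
OOOO

Derivation:
Op 1 fold_down: fold axis h@2; visible region now rows[2,4) x cols[0,4) = 2x4
Op 2 fold_down: fold axis h@3; visible region now rows[3,4) x cols[0,4) = 1x4
Op 3 fold_right: fold axis v@2; visible region now rows[3,4) x cols[2,4) = 1x2
Op 4 fold_left: fold axis v@3; visible region now rows[3,4) x cols[2,3) = 1x1
Op 5 cut(0, 0): punch at orig (3,2); cuts so far [(3, 2)]; region rows[3,4) x cols[2,3) = 1x1
Unfold 1 (reflect across v@3): 2 holes -> [(3, 2), (3, 3)]
Unfold 2 (reflect across v@2): 4 holes -> [(3, 0), (3, 1), (3, 2), (3, 3)]
Unfold 3 (reflect across h@3): 8 holes -> [(2, 0), (2, 1), (2, 2), (2, 3), (3, 0), (3, 1), (3, 2), (3, 3)]
Unfold 4 (reflect across h@2): 16 holes -> [(0, 0), (0, 1), (0, 2), (0, 3), (1, 0), (1, 1), (1, 2), (1, 3), (2, 0), (2, 1), (2, 2), (2, 3), (3, 0), (3, 1), (3, 2), (3, 3)]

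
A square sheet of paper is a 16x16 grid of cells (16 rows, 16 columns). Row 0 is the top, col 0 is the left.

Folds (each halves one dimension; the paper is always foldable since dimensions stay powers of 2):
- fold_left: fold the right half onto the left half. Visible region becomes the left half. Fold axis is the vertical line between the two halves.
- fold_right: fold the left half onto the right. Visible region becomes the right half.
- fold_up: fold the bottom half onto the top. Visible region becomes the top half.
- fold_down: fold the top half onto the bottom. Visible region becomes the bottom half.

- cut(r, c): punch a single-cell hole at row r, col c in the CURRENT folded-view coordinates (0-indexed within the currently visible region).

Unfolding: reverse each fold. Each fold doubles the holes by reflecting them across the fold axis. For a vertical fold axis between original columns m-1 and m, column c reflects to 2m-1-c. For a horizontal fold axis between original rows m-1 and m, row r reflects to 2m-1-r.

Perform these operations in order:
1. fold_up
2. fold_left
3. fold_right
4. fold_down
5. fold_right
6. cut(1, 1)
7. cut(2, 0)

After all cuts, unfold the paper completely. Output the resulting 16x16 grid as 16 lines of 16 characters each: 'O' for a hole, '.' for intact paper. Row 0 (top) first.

Answer: ................
.OO..OO..OO..OO.
O..OO..OO..OO..O
................
................
O..OO..OO..OO..O
.OO..OO..OO..OO.
................
................
.OO..OO..OO..OO.
O..OO..OO..OO..O
................
................
O..OO..OO..OO..O
.OO..OO..OO..OO.
................

Derivation:
Op 1 fold_up: fold axis h@8; visible region now rows[0,8) x cols[0,16) = 8x16
Op 2 fold_left: fold axis v@8; visible region now rows[0,8) x cols[0,8) = 8x8
Op 3 fold_right: fold axis v@4; visible region now rows[0,8) x cols[4,8) = 8x4
Op 4 fold_down: fold axis h@4; visible region now rows[4,8) x cols[4,8) = 4x4
Op 5 fold_right: fold axis v@6; visible region now rows[4,8) x cols[6,8) = 4x2
Op 6 cut(1, 1): punch at orig (5,7); cuts so far [(5, 7)]; region rows[4,8) x cols[6,8) = 4x2
Op 7 cut(2, 0): punch at orig (6,6); cuts so far [(5, 7), (6, 6)]; region rows[4,8) x cols[6,8) = 4x2
Unfold 1 (reflect across v@6): 4 holes -> [(5, 4), (5, 7), (6, 5), (6, 6)]
Unfold 2 (reflect across h@4): 8 holes -> [(1, 5), (1, 6), (2, 4), (2, 7), (5, 4), (5, 7), (6, 5), (6, 6)]
Unfold 3 (reflect across v@4): 16 holes -> [(1, 1), (1, 2), (1, 5), (1, 6), (2, 0), (2, 3), (2, 4), (2, 7), (5, 0), (5, 3), (5, 4), (5, 7), (6, 1), (6, 2), (6, 5), (6, 6)]
Unfold 4 (reflect across v@8): 32 holes -> [(1, 1), (1, 2), (1, 5), (1, 6), (1, 9), (1, 10), (1, 13), (1, 14), (2, 0), (2, 3), (2, 4), (2, 7), (2, 8), (2, 11), (2, 12), (2, 15), (5, 0), (5, 3), (5, 4), (5, 7), (5, 8), (5, 11), (5, 12), (5, 15), (6, 1), (6, 2), (6, 5), (6, 6), (6, 9), (6, 10), (6, 13), (6, 14)]
Unfold 5 (reflect across h@8): 64 holes -> [(1, 1), (1, 2), (1, 5), (1, 6), (1, 9), (1, 10), (1, 13), (1, 14), (2, 0), (2, 3), (2, 4), (2, 7), (2, 8), (2, 11), (2, 12), (2, 15), (5, 0), (5, 3), (5, 4), (5, 7), (5, 8), (5, 11), (5, 12), (5, 15), (6, 1), (6, 2), (6, 5), (6, 6), (6, 9), (6, 10), (6, 13), (6, 14), (9, 1), (9, 2), (9, 5), (9, 6), (9, 9), (9, 10), (9, 13), (9, 14), (10, 0), (10, 3), (10, 4), (10, 7), (10, 8), (10, 11), (10, 12), (10, 15), (13, 0), (13, 3), (13, 4), (13, 7), (13, 8), (13, 11), (13, 12), (13, 15), (14, 1), (14, 2), (14, 5), (14, 6), (14, 9), (14, 10), (14, 13), (14, 14)]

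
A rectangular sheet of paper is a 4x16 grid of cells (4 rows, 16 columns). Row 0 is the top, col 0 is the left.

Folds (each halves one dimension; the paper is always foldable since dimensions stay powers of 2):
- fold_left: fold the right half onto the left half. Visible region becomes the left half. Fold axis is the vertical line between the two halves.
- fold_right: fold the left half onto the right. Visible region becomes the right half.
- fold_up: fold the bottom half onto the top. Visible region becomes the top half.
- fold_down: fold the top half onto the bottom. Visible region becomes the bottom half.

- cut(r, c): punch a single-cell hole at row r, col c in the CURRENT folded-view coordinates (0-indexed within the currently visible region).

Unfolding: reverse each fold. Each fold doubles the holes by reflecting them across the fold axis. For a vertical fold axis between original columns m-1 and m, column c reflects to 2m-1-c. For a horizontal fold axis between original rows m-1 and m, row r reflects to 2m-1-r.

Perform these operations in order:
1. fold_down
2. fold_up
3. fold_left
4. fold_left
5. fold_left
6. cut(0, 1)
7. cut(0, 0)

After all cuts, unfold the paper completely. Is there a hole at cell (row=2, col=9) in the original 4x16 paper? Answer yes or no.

Answer: yes

Derivation:
Op 1 fold_down: fold axis h@2; visible region now rows[2,4) x cols[0,16) = 2x16
Op 2 fold_up: fold axis h@3; visible region now rows[2,3) x cols[0,16) = 1x16
Op 3 fold_left: fold axis v@8; visible region now rows[2,3) x cols[0,8) = 1x8
Op 4 fold_left: fold axis v@4; visible region now rows[2,3) x cols[0,4) = 1x4
Op 5 fold_left: fold axis v@2; visible region now rows[2,3) x cols[0,2) = 1x2
Op 6 cut(0, 1): punch at orig (2,1); cuts so far [(2, 1)]; region rows[2,3) x cols[0,2) = 1x2
Op 7 cut(0, 0): punch at orig (2,0); cuts so far [(2, 0), (2, 1)]; region rows[2,3) x cols[0,2) = 1x2
Unfold 1 (reflect across v@2): 4 holes -> [(2, 0), (2, 1), (2, 2), (2, 3)]
Unfold 2 (reflect across v@4): 8 holes -> [(2, 0), (2, 1), (2, 2), (2, 3), (2, 4), (2, 5), (2, 6), (2, 7)]
Unfold 3 (reflect across v@8): 16 holes -> [(2, 0), (2, 1), (2, 2), (2, 3), (2, 4), (2, 5), (2, 6), (2, 7), (2, 8), (2, 9), (2, 10), (2, 11), (2, 12), (2, 13), (2, 14), (2, 15)]
Unfold 4 (reflect across h@3): 32 holes -> [(2, 0), (2, 1), (2, 2), (2, 3), (2, 4), (2, 5), (2, 6), (2, 7), (2, 8), (2, 9), (2, 10), (2, 11), (2, 12), (2, 13), (2, 14), (2, 15), (3, 0), (3, 1), (3, 2), (3, 3), (3, 4), (3, 5), (3, 6), (3, 7), (3, 8), (3, 9), (3, 10), (3, 11), (3, 12), (3, 13), (3, 14), (3, 15)]
Unfold 5 (reflect across h@2): 64 holes -> [(0, 0), (0, 1), (0, 2), (0, 3), (0, 4), (0, 5), (0, 6), (0, 7), (0, 8), (0, 9), (0, 10), (0, 11), (0, 12), (0, 13), (0, 14), (0, 15), (1, 0), (1, 1), (1, 2), (1, 3), (1, 4), (1, 5), (1, 6), (1, 7), (1, 8), (1, 9), (1, 10), (1, 11), (1, 12), (1, 13), (1, 14), (1, 15), (2, 0), (2, 1), (2, 2), (2, 3), (2, 4), (2, 5), (2, 6), (2, 7), (2, 8), (2, 9), (2, 10), (2, 11), (2, 12), (2, 13), (2, 14), (2, 15), (3, 0), (3, 1), (3, 2), (3, 3), (3, 4), (3, 5), (3, 6), (3, 7), (3, 8), (3, 9), (3, 10), (3, 11), (3, 12), (3, 13), (3, 14), (3, 15)]
Holes: [(0, 0), (0, 1), (0, 2), (0, 3), (0, 4), (0, 5), (0, 6), (0, 7), (0, 8), (0, 9), (0, 10), (0, 11), (0, 12), (0, 13), (0, 14), (0, 15), (1, 0), (1, 1), (1, 2), (1, 3), (1, 4), (1, 5), (1, 6), (1, 7), (1, 8), (1, 9), (1, 10), (1, 11), (1, 12), (1, 13), (1, 14), (1, 15), (2, 0), (2, 1), (2, 2), (2, 3), (2, 4), (2, 5), (2, 6), (2, 7), (2, 8), (2, 9), (2, 10), (2, 11), (2, 12), (2, 13), (2, 14), (2, 15), (3, 0), (3, 1), (3, 2), (3, 3), (3, 4), (3, 5), (3, 6), (3, 7), (3, 8), (3, 9), (3, 10), (3, 11), (3, 12), (3, 13), (3, 14), (3, 15)]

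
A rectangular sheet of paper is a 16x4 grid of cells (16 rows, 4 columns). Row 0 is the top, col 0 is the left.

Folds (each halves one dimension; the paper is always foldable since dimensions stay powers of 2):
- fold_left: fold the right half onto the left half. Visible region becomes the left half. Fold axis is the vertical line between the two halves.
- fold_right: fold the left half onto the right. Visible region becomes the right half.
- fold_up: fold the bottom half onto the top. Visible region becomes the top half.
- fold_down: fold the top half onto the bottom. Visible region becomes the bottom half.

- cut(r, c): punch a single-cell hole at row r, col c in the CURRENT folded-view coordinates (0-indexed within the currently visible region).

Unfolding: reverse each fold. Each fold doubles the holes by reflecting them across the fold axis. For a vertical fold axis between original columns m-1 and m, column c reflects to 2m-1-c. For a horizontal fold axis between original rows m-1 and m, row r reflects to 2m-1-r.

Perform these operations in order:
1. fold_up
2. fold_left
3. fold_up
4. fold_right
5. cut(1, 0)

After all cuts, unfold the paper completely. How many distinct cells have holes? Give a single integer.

Op 1 fold_up: fold axis h@8; visible region now rows[0,8) x cols[0,4) = 8x4
Op 2 fold_left: fold axis v@2; visible region now rows[0,8) x cols[0,2) = 8x2
Op 3 fold_up: fold axis h@4; visible region now rows[0,4) x cols[0,2) = 4x2
Op 4 fold_right: fold axis v@1; visible region now rows[0,4) x cols[1,2) = 4x1
Op 5 cut(1, 0): punch at orig (1,1); cuts so far [(1, 1)]; region rows[0,4) x cols[1,2) = 4x1
Unfold 1 (reflect across v@1): 2 holes -> [(1, 0), (1, 1)]
Unfold 2 (reflect across h@4): 4 holes -> [(1, 0), (1, 1), (6, 0), (6, 1)]
Unfold 3 (reflect across v@2): 8 holes -> [(1, 0), (1, 1), (1, 2), (1, 3), (6, 0), (6, 1), (6, 2), (6, 3)]
Unfold 4 (reflect across h@8): 16 holes -> [(1, 0), (1, 1), (1, 2), (1, 3), (6, 0), (6, 1), (6, 2), (6, 3), (9, 0), (9, 1), (9, 2), (9, 3), (14, 0), (14, 1), (14, 2), (14, 3)]

Answer: 16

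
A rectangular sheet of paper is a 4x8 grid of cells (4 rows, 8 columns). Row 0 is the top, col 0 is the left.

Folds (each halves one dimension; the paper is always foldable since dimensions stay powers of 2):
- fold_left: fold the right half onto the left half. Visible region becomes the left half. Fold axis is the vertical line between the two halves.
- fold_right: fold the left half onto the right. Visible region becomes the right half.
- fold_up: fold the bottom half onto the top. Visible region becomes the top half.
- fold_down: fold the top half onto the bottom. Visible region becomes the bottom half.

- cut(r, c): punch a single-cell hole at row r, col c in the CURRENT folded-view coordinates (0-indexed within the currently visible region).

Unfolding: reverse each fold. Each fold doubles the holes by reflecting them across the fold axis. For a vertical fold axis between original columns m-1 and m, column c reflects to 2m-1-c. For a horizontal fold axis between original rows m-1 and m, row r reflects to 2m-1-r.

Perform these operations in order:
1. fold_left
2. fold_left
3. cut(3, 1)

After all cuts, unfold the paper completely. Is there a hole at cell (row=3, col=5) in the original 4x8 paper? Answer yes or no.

Op 1 fold_left: fold axis v@4; visible region now rows[0,4) x cols[0,4) = 4x4
Op 2 fold_left: fold axis v@2; visible region now rows[0,4) x cols[0,2) = 4x2
Op 3 cut(3, 1): punch at orig (3,1); cuts so far [(3, 1)]; region rows[0,4) x cols[0,2) = 4x2
Unfold 1 (reflect across v@2): 2 holes -> [(3, 1), (3, 2)]
Unfold 2 (reflect across v@4): 4 holes -> [(3, 1), (3, 2), (3, 5), (3, 6)]
Holes: [(3, 1), (3, 2), (3, 5), (3, 6)]

Answer: yes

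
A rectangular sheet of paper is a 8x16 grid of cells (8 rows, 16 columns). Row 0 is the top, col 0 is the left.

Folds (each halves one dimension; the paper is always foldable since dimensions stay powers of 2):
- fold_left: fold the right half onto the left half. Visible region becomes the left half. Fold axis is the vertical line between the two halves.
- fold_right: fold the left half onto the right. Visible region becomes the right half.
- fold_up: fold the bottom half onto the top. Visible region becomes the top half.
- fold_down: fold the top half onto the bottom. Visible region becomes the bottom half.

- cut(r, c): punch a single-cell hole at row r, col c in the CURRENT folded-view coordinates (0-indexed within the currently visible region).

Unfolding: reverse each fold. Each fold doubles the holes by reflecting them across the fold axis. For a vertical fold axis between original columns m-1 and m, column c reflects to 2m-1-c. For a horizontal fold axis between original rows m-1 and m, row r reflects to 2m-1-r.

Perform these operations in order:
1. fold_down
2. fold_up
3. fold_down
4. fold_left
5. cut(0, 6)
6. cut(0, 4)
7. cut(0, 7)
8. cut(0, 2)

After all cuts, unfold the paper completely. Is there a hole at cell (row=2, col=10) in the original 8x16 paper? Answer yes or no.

Op 1 fold_down: fold axis h@4; visible region now rows[4,8) x cols[0,16) = 4x16
Op 2 fold_up: fold axis h@6; visible region now rows[4,6) x cols[0,16) = 2x16
Op 3 fold_down: fold axis h@5; visible region now rows[5,6) x cols[0,16) = 1x16
Op 4 fold_left: fold axis v@8; visible region now rows[5,6) x cols[0,8) = 1x8
Op 5 cut(0, 6): punch at orig (5,6); cuts so far [(5, 6)]; region rows[5,6) x cols[0,8) = 1x8
Op 6 cut(0, 4): punch at orig (5,4); cuts so far [(5, 4), (5, 6)]; region rows[5,6) x cols[0,8) = 1x8
Op 7 cut(0, 7): punch at orig (5,7); cuts so far [(5, 4), (5, 6), (5, 7)]; region rows[5,6) x cols[0,8) = 1x8
Op 8 cut(0, 2): punch at orig (5,2); cuts so far [(5, 2), (5, 4), (5, 6), (5, 7)]; region rows[5,6) x cols[0,8) = 1x8
Unfold 1 (reflect across v@8): 8 holes -> [(5, 2), (5, 4), (5, 6), (5, 7), (5, 8), (5, 9), (5, 11), (5, 13)]
Unfold 2 (reflect across h@5): 16 holes -> [(4, 2), (4, 4), (4, 6), (4, 7), (4, 8), (4, 9), (4, 11), (4, 13), (5, 2), (5, 4), (5, 6), (5, 7), (5, 8), (5, 9), (5, 11), (5, 13)]
Unfold 3 (reflect across h@6): 32 holes -> [(4, 2), (4, 4), (4, 6), (4, 7), (4, 8), (4, 9), (4, 11), (4, 13), (5, 2), (5, 4), (5, 6), (5, 7), (5, 8), (5, 9), (5, 11), (5, 13), (6, 2), (6, 4), (6, 6), (6, 7), (6, 8), (6, 9), (6, 11), (6, 13), (7, 2), (7, 4), (7, 6), (7, 7), (7, 8), (7, 9), (7, 11), (7, 13)]
Unfold 4 (reflect across h@4): 64 holes -> [(0, 2), (0, 4), (0, 6), (0, 7), (0, 8), (0, 9), (0, 11), (0, 13), (1, 2), (1, 4), (1, 6), (1, 7), (1, 8), (1, 9), (1, 11), (1, 13), (2, 2), (2, 4), (2, 6), (2, 7), (2, 8), (2, 9), (2, 11), (2, 13), (3, 2), (3, 4), (3, 6), (3, 7), (3, 8), (3, 9), (3, 11), (3, 13), (4, 2), (4, 4), (4, 6), (4, 7), (4, 8), (4, 9), (4, 11), (4, 13), (5, 2), (5, 4), (5, 6), (5, 7), (5, 8), (5, 9), (5, 11), (5, 13), (6, 2), (6, 4), (6, 6), (6, 7), (6, 8), (6, 9), (6, 11), (6, 13), (7, 2), (7, 4), (7, 6), (7, 7), (7, 8), (7, 9), (7, 11), (7, 13)]
Holes: [(0, 2), (0, 4), (0, 6), (0, 7), (0, 8), (0, 9), (0, 11), (0, 13), (1, 2), (1, 4), (1, 6), (1, 7), (1, 8), (1, 9), (1, 11), (1, 13), (2, 2), (2, 4), (2, 6), (2, 7), (2, 8), (2, 9), (2, 11), (2, 13), (3, 2), (3, 4), (3, 6), (3, 7), (3, 8), (3, 9), (3, 11), (3, 13), (4, 2), (4, 4), (4, 6), (4, 7), (4, 8), (4, 9), (4, 11), (4, 13), (5, 2), (5, 4), (5, 6), (5, 7), (5, 8), (5, 9), (5, 11), (5, 13), (6, 2), (6, 4), (6, 6), (6, 7), (6, 8), (6, 9), (6, 11), (6, 13), (7, 2), (7, 4), (7, 6), (7, 7), (7, 8), (7, 9), (7, 11), (7, 13)]

Answer: no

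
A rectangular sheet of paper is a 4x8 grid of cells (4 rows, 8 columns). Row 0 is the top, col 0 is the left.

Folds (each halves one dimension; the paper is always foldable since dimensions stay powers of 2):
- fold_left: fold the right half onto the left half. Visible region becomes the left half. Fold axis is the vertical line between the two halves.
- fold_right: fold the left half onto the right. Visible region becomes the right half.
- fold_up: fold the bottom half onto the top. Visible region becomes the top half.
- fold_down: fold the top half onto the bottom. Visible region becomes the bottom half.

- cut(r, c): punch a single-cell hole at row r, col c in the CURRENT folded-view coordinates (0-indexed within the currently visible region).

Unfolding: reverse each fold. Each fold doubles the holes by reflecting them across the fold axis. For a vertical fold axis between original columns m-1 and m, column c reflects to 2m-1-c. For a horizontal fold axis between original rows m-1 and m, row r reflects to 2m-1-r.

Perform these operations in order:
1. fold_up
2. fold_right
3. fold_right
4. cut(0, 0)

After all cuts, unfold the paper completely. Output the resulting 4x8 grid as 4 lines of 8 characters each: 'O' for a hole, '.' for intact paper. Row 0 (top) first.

Op 1 fold_up: fold axis h@2; visible region now rows[0,2) x cols[0,8) = 2x8
Op 2 fold_right: fold axis v@4; visible region now rows[0,2) x cols[4,8) = 2x4
Op 3 fold_right: fold axis v@6; visible region now rows[0,2) x cols[6,8) = 2x2
Op 4 cut(0, 0): punch at orig (0,6); cuts so far [(0, 6)]; region rows[0,2) x cols[6,8) = 2x2
Unfold 1 (reflect across v@6): 2 holes -> [(0, 5), (0, 6)]
Unfold 2 (reflect across v@4): 4 holes -> [(0, 1), (0, 2), (0, 5), (0, 6)]
Unfold 3 (reflect across h@2): 8 holes -> [(0, 1), (0, 2), (0, 5), (0, 6), (3, 1), (3, 2), (3, 5), (3, 6)]

Answer: .OO..OO.
........
........
.OO..OO.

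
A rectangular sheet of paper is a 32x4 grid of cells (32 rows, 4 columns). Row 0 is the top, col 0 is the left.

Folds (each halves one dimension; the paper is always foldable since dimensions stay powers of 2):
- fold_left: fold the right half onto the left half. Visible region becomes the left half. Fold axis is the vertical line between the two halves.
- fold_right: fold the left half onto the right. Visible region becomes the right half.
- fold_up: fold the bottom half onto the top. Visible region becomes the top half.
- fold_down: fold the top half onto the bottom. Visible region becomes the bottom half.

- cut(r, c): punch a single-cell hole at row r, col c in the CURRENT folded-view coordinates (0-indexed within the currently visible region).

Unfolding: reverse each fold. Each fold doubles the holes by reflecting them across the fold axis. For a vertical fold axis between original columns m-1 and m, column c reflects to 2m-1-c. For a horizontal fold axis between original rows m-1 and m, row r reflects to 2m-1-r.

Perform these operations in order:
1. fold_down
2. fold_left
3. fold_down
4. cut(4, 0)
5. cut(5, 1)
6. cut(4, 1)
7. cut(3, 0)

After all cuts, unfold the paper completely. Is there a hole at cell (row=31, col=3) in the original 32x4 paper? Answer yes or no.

Op 1 fold_down: fold axis h@16; visible region now rows[16,32) x cols[0,4) = 16x4
Op 2 fold_left: fold axis v@2; visible region now rows[16,32) x cols[0,2) = 16x2
Op 3 fold_down: fold axis h@24; visible region now rows[24,32) x cols[0,2) = 8x2
Op 4 cut(4, 0): punch at orig (28,0); cuts so far [(28, 0)]; region rows[24,32) x cols[0,2) = 8x2
Op 5 cut(5, 1): punch at orig (29,1); cuts so far [(28, 0), (29, 1)]; region rows[24,32) x cols[0,2) = 8x2
Op 6 cut(4, 1): punch at orig (28,1); cuts so far [(28, 0), (28, 1), (29, 1)]; region rows[24,32) x cols[0,2) = 8x2
Op 7 cut(3, 0): punch at orig (27,0); cuts so far [(27, 0), (28, 0), (28, 1), (29, 1)]; region rows[24,32) x cols[0,2) = 8x2
Unfold 1 (reflect across h@24): 8 holes -> [(18, 1), (19, 0), (19, 1), (20, 0), (27, 0), (28, 0), (28, 1), (29, 1)]
Unfold 2 (reflect across v@2): 16 holes -> [(18, 1), (18, 2), (19, 0), (19, 1), (19, 2), (19, 3), (20, 0), (20, 3), (27, 0), (27, 3), (28, 0), (28, 1), (28, 2), (28, 3), (29, 1), (29, 2)]
Unfold 3 (reflect across h@16): 32 holes -> [(2, 1), (2, 2), (3, 0), (3, 1), (3, 2), (3, 3), (4, 0), (4, 3), (11, 0), (11, 3), (12, 0), (12, 1), (12, 2), (12, 3), (13, 1), (13, 2), (18, 1), (18, 2), (19, 0), (19, 1), (19, 2), (19, 3), (20, 0), (20, 3), (27, 0), (27, 3), (28, 0), (28, 1), (28, 2), (28, 3), (29, 1), (29, 2)]
Holes: [(2, 1), (2, 2), (3, 0), (3, 1), (3, 2), (3, 3), (4, 0), (4, 3), (11, 0), (11, 3), (12, 0), (12, 1), (12, 2), (12, 3), (13, 1), (13, 2), (18, 1), (18, 2), (19, 0), (19, 1), (19, 2), (19, 3), (20, 0), (20, 3), (27, 0), (27, 3), (28, 0), (28, 1), (28, 2), (28, 3), (29, 1), (29, 2)]

Answer: no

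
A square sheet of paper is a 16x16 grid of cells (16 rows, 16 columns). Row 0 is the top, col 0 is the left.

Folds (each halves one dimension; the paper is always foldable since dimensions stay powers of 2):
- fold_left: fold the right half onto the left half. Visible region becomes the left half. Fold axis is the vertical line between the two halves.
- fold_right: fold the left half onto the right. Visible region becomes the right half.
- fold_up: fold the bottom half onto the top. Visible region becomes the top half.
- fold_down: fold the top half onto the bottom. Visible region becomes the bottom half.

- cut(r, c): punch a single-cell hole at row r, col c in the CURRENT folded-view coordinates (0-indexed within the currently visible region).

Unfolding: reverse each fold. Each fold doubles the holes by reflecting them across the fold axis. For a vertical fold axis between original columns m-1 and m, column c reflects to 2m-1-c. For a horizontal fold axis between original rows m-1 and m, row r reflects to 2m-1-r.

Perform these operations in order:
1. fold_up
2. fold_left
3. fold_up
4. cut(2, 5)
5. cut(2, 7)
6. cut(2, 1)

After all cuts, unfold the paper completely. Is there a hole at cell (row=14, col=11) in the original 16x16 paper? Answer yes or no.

Op 1 fold_up: fold axis h@8; visible region now rows[0,8) x cols[0,16) = 8x16
Op 2 fold_left: fold axis v@8; visible region now rows[0,8) x cols[0,8) = 8x8
Op 3 fold_up: fold axis h@4; visible region now rows[0,4) x cols[0,8) = 4x8
Op 4 cut(2, 5): punch at orig (2,5); cuts so far [(2, 5)]; region rows[0,4) x cols[0,8) = 4x8
Op 5 cut(2, 7): punch at orig (2,7); cuts so far [(2, 5), (2, 7)]; region rows[0,4) x cols[0,8) = 4x8
Op 6 cut(2, 1): punch at orig (2,1); cuts so far [(2, 1), (2, 5), (2, 7)]; region rows[0,4) x cols[0,8) = 4x8
Unfold 1 (reflect across h@4): 6 holes -> [(2, 1), (2, 5), (2, 7), (5, 1), (5, 5), (5, 7)]
Unfold 2 (reflect across v@8): 12 holes -> [(2, 1), (2, 5), (2, 7), (2, 8), (2, 10), (2, 14), (5, 1), (5, 5), (5, 7), (5, 8), (5, 10), (5, 14)]
Unfold 3 (reflect across h@8): 24 holes -> [(2, 1), (2, 5), (2, 7), (2, 8), (2, 10), (2, 14), (5, 1), (5, 5), (5, 7), (5, 8), (5, 10), (5, 14), (10, 1), (10, 5), (10, 7), (10, 8), (10, 10), (10, 14), (13, 1), (13, 5), (13, 7), (13, 8), (13, 10), (13, 14)]
Holes: [(2, 1), (2, 5), (2, 7), (2, 8), (2, 10), (2, 14), (5, 1), (5, 5), (5, 7), (5, 8), (5, 10), (5, 14), (10, 1), (10, 5), (10, 7), (10, 8), (10, 10), (10, 14), (13, 1), (13, 5), (13, 7), (13, 8), (13, 10), (13, 14)]

Answer: no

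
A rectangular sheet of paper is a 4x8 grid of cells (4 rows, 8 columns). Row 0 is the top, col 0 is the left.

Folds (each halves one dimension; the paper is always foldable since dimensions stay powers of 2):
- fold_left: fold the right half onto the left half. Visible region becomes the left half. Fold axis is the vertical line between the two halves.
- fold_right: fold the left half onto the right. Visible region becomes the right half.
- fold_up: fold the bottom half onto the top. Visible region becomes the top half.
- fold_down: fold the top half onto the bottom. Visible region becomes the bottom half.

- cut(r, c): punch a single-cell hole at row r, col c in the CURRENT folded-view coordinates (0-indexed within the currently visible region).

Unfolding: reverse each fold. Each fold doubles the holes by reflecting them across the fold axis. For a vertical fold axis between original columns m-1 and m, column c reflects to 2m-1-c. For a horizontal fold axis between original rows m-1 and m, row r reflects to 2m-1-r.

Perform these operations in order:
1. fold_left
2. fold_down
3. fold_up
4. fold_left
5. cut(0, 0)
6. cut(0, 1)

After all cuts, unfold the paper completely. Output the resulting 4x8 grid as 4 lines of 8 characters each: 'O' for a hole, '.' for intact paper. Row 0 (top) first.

Op 1 fold_left: fold axis v@4; visible region now rows[0,4) x cols[0,4) = 4x4
Op 2 fold_down: fold axis h@2; visible region now rows[2,4) x cols[0,4) = 2x4
Op 3 fold_up: fold axis h@3; visible region now rows[2,3) x cols[0,4) = 1x4
Op 4 fold_left: fold axis v@2; visible region now rows[2,3) x cols[0,2) = 1x2
Op 5 cut(0, 0): punch at orig (2,0); cuts so far [(2, 0)]; region rows[2,3) x cols[0,2) = 1x2
Op 6 cut(0, 1): punch at orig (2,1); cuts so far [(2, 0), (2, 1)]; region rows[2,3) x cols[0,2) = 1x2
Unfold 1 (reflect across v@2): 4 holes -> [(2, 0), (2, 1), (2, 2), (2, 3)]
Unfold 2 (reflect across h@3): 8 holes -> [(2, 0), (2, 1), (2, 2), (2, 3), (3, 0), (3, 1), (3, 2), (3, 3)]
Unfold 3 (reflect across h@2): 16 holes -> [(0, 0), (0, 1), (0, 2), (0, 3), (1, 0), (1, 1), (1, 2), (1, 3), (2, 0), (2, 1), (2, 2), (2, 3), (3, 0), (3, 1), (3, 2), (3, 3)]
Unfold 4 (reflect across v@4): 32 holes -> [(0, 0), (0, 1), (0, 2), (0, 3), (0, 4), (0, 5), (0, 6), (0, 7), (1, 0), (1, 1), (1, 2), (1, 3), (1, 4), (1, 5), (1, 6), (1, 7), (2, 0), (2, 1), (2, 2), (2, 3), (2, 4), (2, 5), (2, 6), (2, 7), (3, 0), (3, 1), (3, 2), (3, 3), (3, 4), (3, 5), (3, 6), (3, 7)]

Answer: OOOOOOOO
OOOOOOOO
OOOOOOOO
OOOOOOOO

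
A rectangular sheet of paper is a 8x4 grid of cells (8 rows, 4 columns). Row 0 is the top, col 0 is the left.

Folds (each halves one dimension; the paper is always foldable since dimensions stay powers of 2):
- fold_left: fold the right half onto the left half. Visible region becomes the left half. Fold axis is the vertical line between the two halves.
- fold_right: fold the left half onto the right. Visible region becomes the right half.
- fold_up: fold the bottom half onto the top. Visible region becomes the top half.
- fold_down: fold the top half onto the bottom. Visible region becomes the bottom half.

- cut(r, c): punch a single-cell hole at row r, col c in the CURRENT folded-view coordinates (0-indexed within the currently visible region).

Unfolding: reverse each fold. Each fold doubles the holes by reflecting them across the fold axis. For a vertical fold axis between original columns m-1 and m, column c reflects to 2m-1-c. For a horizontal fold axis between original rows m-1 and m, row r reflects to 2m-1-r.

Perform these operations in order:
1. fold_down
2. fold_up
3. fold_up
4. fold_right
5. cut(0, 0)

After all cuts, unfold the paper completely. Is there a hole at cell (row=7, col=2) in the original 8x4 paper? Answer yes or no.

Op 1 fold_down: fold axis h@4; visible region now rows[4,8) x cols[0,4) = 4x4
Op 2 fold_up: fold axis h@6; visible region now rows[4,6) x cols[0,4) = 2x4
Op 3 fold_up: fold axis h@5; visible region now rows[4,5) x cols[0,4) = 1x4
Op 4 fold_right: fold axis v@2; visible region now rows[4,5) x cols[2,4) = 1x2
Op 5 cut(0, 0): punch at orig (4,2); cuts so far [(4, 2)]; region rows[4,5) x cols[2,4) = 1x2
Unfold 1 (reflect across v@2): 2 holes -> [(4, 1), (4, 2)]
Unfold 2 (reflect across h@5): 4 holes -> [(4, 1), (4, 2), (5, 1), (5, 2)]
Unfold 3 (reflect across h@6): 8 holes -> [(4, 1), (4, 2), (5, 1), (5, 2), (6, 1), (6, 2), (7, 1), (7, 2)]
Unfold 4 (reflect across h@4): 16 holes -> [(0, 1), (0, 2), (1, 1), (1, 2), (2, 1), (2, 2), (3, 1), (3, 2), (4, 1), (4, 2), (5, 1), (5, 2), (6, 1), (6, 2), (7, 1), (7, 2)]
Holes: [(0, 1), (0, 2), (1, 1), (1, 2), (2, 1), (2, 2), (3, 1), (3, 2), (4, 1), (4, 2), (5, 1), (5, 2), (6, 1), (6, 2), (7, 1), (7, 2)]

Answer: yes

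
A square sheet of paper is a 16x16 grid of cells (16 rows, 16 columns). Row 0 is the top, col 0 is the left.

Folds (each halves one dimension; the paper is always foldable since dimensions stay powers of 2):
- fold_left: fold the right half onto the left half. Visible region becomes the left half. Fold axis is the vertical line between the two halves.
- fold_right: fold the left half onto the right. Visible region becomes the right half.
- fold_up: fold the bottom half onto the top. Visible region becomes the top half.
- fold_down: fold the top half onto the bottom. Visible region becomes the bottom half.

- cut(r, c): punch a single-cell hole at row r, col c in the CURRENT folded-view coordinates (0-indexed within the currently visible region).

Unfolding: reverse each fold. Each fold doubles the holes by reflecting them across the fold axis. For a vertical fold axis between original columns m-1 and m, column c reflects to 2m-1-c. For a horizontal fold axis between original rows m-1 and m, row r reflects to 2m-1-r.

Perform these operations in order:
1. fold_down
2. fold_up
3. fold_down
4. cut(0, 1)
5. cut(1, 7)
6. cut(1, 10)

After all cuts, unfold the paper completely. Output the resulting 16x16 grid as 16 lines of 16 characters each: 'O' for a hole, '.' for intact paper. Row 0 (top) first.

Op 1 fold_down: fold axis h@8; visible region now rows[8,16) x cols[0,16) = 8x16
Op 2 fold_up: fold axis h@12; visible region now rows[8,12) x cols[0,16) = 4x16
Op 3 fold_down: fold axis h@10; visible region now rows[10,12) x cols[0,16) = 2x16
Op 4 cut(0, 1): punch at orig (10,1); cuts so far [(10, 1)]; region rows[10,12) x cols[0,16) = 2x16
Op 5 cut(1, 7): punch at orig (11,7); cuts so far [(10, 1), (11, 7)]; region rows[10,12) x cols[0,16) = 2x16
Op 6 cut(1, 10): punch at orig (11,10); cuts so far [(10, 1), (11, 7), (11, 10)]; region rows[10,12) x cols[0,16) = 2x16
Unfold 1 (reflect across h@10): 6 holes -> [(8, 7), (8, 10), (9, 1), (10, 1), (11, 7), (11, 10)]
Unfold 2 (reflect across h@12): 12 holes -> [(8, 7), (8, 10), (9, 1), (10, 1), (11, 7), (11, 10), (12, 7), (12, 10), (13, 1), (14, 1), (15, 7), (15, 10)]
Unfold 3 (reflect across h@8): 24 holes -> [(0, 7), (0, 10), (1, 1), (2, 1), (3, 7), (3, 10), (4, 7), (4, 10), (5, 1), (6, 1), (7, 7), (7, 10), (8, 7), (8, 10), (9, 1), (10, 1), (11, 7), (11, 10), (12, 7), (12, 10), (13, 1), (14, 1), (15, 7), (15, 10)]

Answer: .......O..O.....
.O..............
.O..............
.......O..O.....
.......O..O.....
.O..............
.O..............
.......O..O.....
.......O..O.....
.O..............
.O..............
.......O..O.....
.......O..O.....
.O..............
.O..............
.......O..O.....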